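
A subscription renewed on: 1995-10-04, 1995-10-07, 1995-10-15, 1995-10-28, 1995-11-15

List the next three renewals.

Gaps: 3, 8, 13, 18 days — each gap is 5 larger than the previous one.
Next gap: 23 days. 1995-11-15 + 23 days = 1995-12-08.
Next gap: 28 days. 1995-12-08 + 28 days = 1996-01-05.
Next gap: 33 days. 1996-01-05 + 33 days = 1996-02-07.

1995-12-08, 1996-01-05, 1996-02-07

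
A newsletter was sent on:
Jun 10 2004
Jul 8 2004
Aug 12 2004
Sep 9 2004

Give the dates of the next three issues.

All dates are Thursdays, 28, 35, 28 days apart.
Specifically, the 2nd Thursday of each month.
2nd Thursday of October 2004: Oct 14 2004.
November 2004 — 2nd Thursday is Nov 11 2004.
2nd Thursday of December 2004: Dec 9 2004.

Oct 14 2004, Nov 11 2004, Dec 9 2004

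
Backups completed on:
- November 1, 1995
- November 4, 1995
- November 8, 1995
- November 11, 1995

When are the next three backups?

The gap pattern 3, 4, 3 repeats every 2 events.
These are the Wednesdays and Saturdays of each week.
Next Wednesday: November 15, 1995.
Next Saturday: November 18, 1995.
The following Wednesday is November 22, 1995.

November 15, 1995; November 18, 1995; November 22, 1995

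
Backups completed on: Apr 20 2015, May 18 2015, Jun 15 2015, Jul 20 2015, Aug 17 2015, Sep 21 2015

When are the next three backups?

Oct 19 2015, Nov 16 2015, Dec 21 2015

Gaps: 28, 28, 35, 28, 35 days — a mix of 28 and 35. Every date is a Monday.
Each is the 3rd Monday of its month.
October 2015 — 3rd Monday is Oct 19 2015.
November 2015 — 3rd Monday is Nov 16 2015.
3rd Monday of December 2015: Dec 21 2015.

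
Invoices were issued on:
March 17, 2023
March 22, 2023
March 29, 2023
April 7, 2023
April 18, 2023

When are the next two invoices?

May 1, 2023; May 16, 2023

Intervals are 5, 7, 9, 11 days — an arithmetic progression with common difference 2.
Next gap: 13 days. April 18, 2023 + 13 days = May 1, 2023.
Next gap: 15 days. May 1, 2023 + 15 days = May 16, 2023.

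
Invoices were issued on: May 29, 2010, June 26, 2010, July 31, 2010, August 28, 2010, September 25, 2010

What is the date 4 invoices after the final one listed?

Every date is a Saturday; gaps 28, 35, 28, 28 days.
Each is the last Saturday of its month (at least one falls on the 29th or later, ruling out '4th Saturday').
Last Saturday of October 2010: October 30, 2010.
November 2010 ends with Saturday November 27, 2010.
December 2010 ends with Saturday December 25, 2010.
Last Saturday of January 2011: January 29, 2011.

January 29, 2011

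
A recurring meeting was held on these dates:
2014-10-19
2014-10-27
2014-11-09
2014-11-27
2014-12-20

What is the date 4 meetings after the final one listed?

Gaps: 8, 13, 18, 23 days — each gap is 5 larger than the previous one.
Next gap: 28 days. 2014-12-20 + 28 days = 2015-01-17.
Next gap: 33 days. 2015-01-17 + 33 days = 2015-02-19.
Next gap: 38 days. 2015-02-19 + 38 days = 2015-03-29.
Next gap: 43 days. 2015-03-29 + 43 days = 2015-05-11.

2015-05-11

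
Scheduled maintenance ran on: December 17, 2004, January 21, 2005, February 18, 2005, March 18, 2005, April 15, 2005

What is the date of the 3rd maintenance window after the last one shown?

July 15, 2005

Gaps: 35, 28, 28, 28 days — a mix of 28 and 35. Every date is a Friday.
Each is the 3rd Friday of its month.
May 2005 — 3rd Friday is May 20, 2005.
June 2005 — 3rd Friday is June 17, 2005.
July 2005 — 3rd Friday is July 15, 2005.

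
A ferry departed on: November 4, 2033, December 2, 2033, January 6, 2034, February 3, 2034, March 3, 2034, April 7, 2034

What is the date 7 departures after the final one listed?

These are Fridays at 28- or 35-day spacing (28, 35, 28, 28, 35).
The pattern: 1st Friday of the month.
1st Friday of May 2034: May 5, 2034.
June 2034 — 1st Friday is June 2, 2034.
July 2034 — 1st Friday is July 7, 2034.
August 2034 — 1st Friday is August 4, 2034.
September 2034 — 1st Friday is September 1, 2034.
1st Friday of October 2034: October 6, 2034.
November 2034 — 1st Friday is November 3, 2034.

November 3, 2034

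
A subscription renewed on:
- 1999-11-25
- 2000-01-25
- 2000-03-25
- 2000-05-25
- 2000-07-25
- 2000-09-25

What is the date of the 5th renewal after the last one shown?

2001-07-25

The day-of-month is always 25 (61, 60, 61, 61, 62 days between events).
So this recurs on the 25th of every 2 months.
Next: November 2000 → 2000-11-25.
January 2001: 2001-01-25.
Next: March 2001 → 2001-03-25.
May 2001: 2001-05-25.
Next: July 2001 → 2001-07-25.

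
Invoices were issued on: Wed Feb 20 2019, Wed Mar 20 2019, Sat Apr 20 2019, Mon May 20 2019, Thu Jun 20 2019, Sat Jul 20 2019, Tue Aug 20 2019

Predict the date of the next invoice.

Fri Sep 20 2019

Each date is the 20th; the gaps (28, 31, 30, 31, 30, 31) track the month lengths.
The rule is the 20th of each month.
Next: September 2019 → Fri Sep 20 2019.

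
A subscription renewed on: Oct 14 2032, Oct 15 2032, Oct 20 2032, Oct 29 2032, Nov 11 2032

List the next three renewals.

The spacing grows by 4 each time: 1, 5, 9, 13 days.
Next gap: 17 days. Nov 11 2032 + 17 days = Nov 28 2032.
Next gap: 21 days. Nov 28 2032 + 21 days = Dec 19 2032.
Next gap: 25 days. Dec 19 2032 + 25 days = Jan 13 2033.

Nov 28 2032, Dec 19 2032, Jan 13 2033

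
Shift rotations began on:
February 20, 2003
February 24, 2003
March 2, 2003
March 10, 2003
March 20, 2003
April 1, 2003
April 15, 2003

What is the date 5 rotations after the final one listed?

Intervals are 4, 6, 8, 10, 12, 14 days — an arithmetic progression with common difference 2.
Next gap: 16 days. April 15, 2003 + 16 days = May 1, 2003.
Next gap: 18 days. May 1, 2003 + 18 days = May 19, 2003.
Next gap: 20 days. May 19, 2003 + 20 days = June 8, 2003.
Next gap: 22 days. June 8, 2003 + 22 days = June 30, 2003.
Next gap: 24 days. June 30, 2003 + 24 days = July 24, 2003.

July 24, 2003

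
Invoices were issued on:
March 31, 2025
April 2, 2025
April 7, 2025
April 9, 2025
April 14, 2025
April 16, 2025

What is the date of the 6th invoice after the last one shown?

Gaps: 2, 5, 2, 5, 2 days — not constant, but cyclic with period 2.
The events fall on every Monday and Wednesday.
The following Monday is April 21, 2025.
Next Wednesday: April 23, 2025.
The following Monday is April 28, 2025.
The following Wednesday is April 30, 2025.
Next Monday: May 5, 2025.
Next Wednesday: May 7, 2025.

May 7, 2025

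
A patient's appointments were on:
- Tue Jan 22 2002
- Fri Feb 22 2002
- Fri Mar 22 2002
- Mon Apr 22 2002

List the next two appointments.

The day-of-month is always 22 (31, 28, 31 days between events).
So this recurs on the 22nd of each month.
May 2002: Wed May 22 2002.
Next: June 2002 → Sat Jun 22 2002.

Wed May 22 2002, Sat Jun 22 2002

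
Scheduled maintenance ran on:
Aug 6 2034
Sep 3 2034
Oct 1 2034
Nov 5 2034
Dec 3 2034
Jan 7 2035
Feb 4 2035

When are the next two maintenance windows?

These are Sundays at 28- or 35-day spacing (28, 28, 35, 28, 35, 28).
The pattern: 1st Sunday of the month.
1st Sunday of March 2035: Mar 4 2035.
April 2035 — 1st Sunday is Apr 1 2035.

Mar 4 2035, Apr 1 2035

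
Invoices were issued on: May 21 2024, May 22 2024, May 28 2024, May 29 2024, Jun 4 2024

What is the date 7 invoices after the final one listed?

Gaps: 1, 6, 1, 6 days — not constant, but cyclic with period 2.
The events fall on every Tuesday and Wednesday.
The following Wednesday is Jun 5 2024.
The following Tuesday is Jun 11 2024.
The following Wednesday is Jun 12 2024.
Next Tuesday: Jun 18 2024.
The following Wednesday is Jun 19 2024.
The following Tuesday is Jun 25 2024.
The following Wednesday is Jun 26 2024.

Jun 26 2024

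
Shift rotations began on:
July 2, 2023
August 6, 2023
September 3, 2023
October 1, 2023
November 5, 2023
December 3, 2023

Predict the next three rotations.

January 7, 2024; February 4, 2024; March 3, 2024

All dates are Sundays, 35, 28, 28, 35, 28 days apart.
Specifically, the 1st Sunday of each month.
January 2024 — 1st Sunday is January 7, 2024.
1st Sunday of February 2024: February 4, 2024.
March 2024 — 1st Sunday is March 3, 2024.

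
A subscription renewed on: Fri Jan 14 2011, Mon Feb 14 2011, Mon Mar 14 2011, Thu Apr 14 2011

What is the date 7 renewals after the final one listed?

Mon Nov 14 2011

The day-of-month is always 14 (31, 28, 31 days between events).
So this recurs on the 14th of each month.
May 2011: Sat May 14 2011.
Next: June 2011 → Tue Jun 14 2011.
July 2011: Thu Jul 14 2011.
August 2011: Sun Aug 14 2011.
Next: September 2011 → Wed Sep 14 2011.
Next: October 2011 → Fri Oct 14 2011.
Next: November 2011 → Mon Nov 14 2011.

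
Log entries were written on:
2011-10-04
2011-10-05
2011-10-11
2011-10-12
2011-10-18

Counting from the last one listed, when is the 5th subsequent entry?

2011-11-02

Gaps: 1, 6, 1, 6 days — not constant, but cyclic with period 2.
The events fall on every Tuesday and Wednesday.
Next Wednesday: 2011-10-19.
Next Tuesday: 2011-10-25.
The following Wednesday is 2011-10-26.
The following Tuesday is 2011-11-01.
Next Wednesday: 2011-11-02.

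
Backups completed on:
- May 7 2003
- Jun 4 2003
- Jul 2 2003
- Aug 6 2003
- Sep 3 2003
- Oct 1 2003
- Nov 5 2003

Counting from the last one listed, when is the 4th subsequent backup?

Mar 3 2004

Gaps: 28, 28, 35, 28, 28, 35 days — a mix of 28 and 35. Every date is a Wednesday.
Each is the 1st Wednesday of its month.
December 2003 — 1st Wednesday is Dec 3 2003.
1st Wednesday of January 2004: Jan 7 2004.
1st Wednesday of February 2004: Feb 4 2004.
March 2004 — 1st Wednesday is Mar 3 2004.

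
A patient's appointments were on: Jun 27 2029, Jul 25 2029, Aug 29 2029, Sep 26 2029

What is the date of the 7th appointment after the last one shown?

Apr 24 2030

All Wednesdays; the gaps (28, 35, 28) vary with month length.
This is the last Wednesday of each month.
October 2029 ends with Wednesday Oct 31 2029.
November 2029 ends with Wednesday Nov 28 2029.
December 2029 ends with Wednesday Dec 26 2029.
January 2030 ends with Wednesday Jan 30 2030.
Last Wednesday of February 2030: Feb 27 2030.
March 2030 ends with Wednesday Mar 27 2030.
Last Wednesday of April 2030: Apr 24 2030.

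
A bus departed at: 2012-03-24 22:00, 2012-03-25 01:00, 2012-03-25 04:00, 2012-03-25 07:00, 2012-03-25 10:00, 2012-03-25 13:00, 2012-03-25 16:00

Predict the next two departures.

Gaps: 3, 3, 3, 3, 3, 3 hours — each event is 3 hours after the previous one.
2012-03-25 16:00 + 3 h = 2012-03-25 19:00.
2012-03-25 19:00 + 3 h = 2012-03-25 22:00.

2012-03-25 19:00, 2012-03-25 22:00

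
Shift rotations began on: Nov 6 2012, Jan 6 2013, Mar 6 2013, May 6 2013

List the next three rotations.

Each date is the 6th; the gaps (61, 59, 61) track the month lengths.
The rule is the 6th of every 2 months.
July 2013: Jul 6 2013.
September 2013: Sep 6 2013.
November 2013: Nov 6 2013.

Jul 6 2013, Sep 6 2013, Nov 6 2013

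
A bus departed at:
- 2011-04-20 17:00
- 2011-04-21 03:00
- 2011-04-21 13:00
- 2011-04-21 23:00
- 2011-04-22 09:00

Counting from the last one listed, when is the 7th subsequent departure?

2011-04-25 07:00

Spacing: 10, 10, 10, 10 h — constant 10 h.
2011-04-22 09:00 + 10 h = 2011-04-22 19:00.
2011-04-22 19:00 + 10 h = 2011-04-23 05:00.
2011-04-23 05:00 + 10 h = 2011-04-23 15:00.
2011-04-23 15:00 + 10 h = 2011-04-24 01:00.
2011-04-24 01:00 + 10 h = 2011-04-24 11:00.
2011-04-24 11:00 + 10 h = 2011-04-24 21:00.
2011-04-24 21:00 + 10 h = 2011-04-25 07:00.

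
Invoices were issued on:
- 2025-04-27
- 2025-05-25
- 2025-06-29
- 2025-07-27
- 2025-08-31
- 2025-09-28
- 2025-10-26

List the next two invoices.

2025-11-30, 2025-12-28

These are Sundays with 28, 35, 28, 35, 28, 28-day gaps.
Each is the final Sunday of its month — 2025-06-29 is past the 28th, so '4th Sunday' doesn't fit.
November 2025 ends with Sunday 2025-11-30.
December 2025 ends with Sunday 2025-12-28.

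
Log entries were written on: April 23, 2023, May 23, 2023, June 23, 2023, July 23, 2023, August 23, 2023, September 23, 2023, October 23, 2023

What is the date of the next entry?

Gaps: 30, 31, 30, 31, 31, 30 days — not constant. Every event is on the 23rd of the month.
Pattern: the 23rd of each month.
November 2023: November 23, 2023.

November 23, 2023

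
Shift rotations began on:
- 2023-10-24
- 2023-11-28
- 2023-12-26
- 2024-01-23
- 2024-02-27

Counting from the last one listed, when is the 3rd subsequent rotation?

These are Tuesdays at 28- or 35-day spacing (35, 28, 28, 35).
The pattern: 4th Tuesday of the month.
4th Tuesday of March 2024: 2024-03-26.
4th Tuesday of April 2024: 2024-04-23.
May 2024 — 4th Tuesday is 2024-05-28.

2024-05-28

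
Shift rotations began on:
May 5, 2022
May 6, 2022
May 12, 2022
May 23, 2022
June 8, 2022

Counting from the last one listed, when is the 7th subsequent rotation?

The spacing grows by 5 each time: 1, 6, 11, 16 days.
Next gap: 21 days. June 8, 2022 + 21 days = June 29, 2022.
Next gap: 26 days. June 29, 2022 + 26 days = July 25, 2022.
Next gap: 31 days. July 25, 2022 + 31 days = August 25, 2022.
Next gap: 36 days. August 25, 2022 + 36 days = September 30, 2022.
Next gap: 41 days. September 30, 2022 + 41 days = November 10, 2022.
Next gap: 46 days. November 10, 2022 + 46 days = December 26, 2022.
Next gap: 51 days. December 26, 2022 + 51 days = February 15, 2023.

February 15, 2023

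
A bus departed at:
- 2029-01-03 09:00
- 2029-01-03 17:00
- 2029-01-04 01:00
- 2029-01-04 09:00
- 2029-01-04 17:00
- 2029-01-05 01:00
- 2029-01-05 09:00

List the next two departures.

The interval is a steady 8 hours (8, 8, 8, 8, 8, 8).
2029-01-05 09:00 + 8 h = 2029-01-05 17:00.
2029-01-05 17:00 + 8 h = 2029-01-06 01:00.

2029-01-05 17:00, 2029-01-06 01:00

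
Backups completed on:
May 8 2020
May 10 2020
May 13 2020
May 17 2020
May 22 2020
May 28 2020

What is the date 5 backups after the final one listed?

Intervals are 2, 3, 4, 5, 6 days — an arithmetic progression with common difference 1.
Next gap: 7 days. May 28 2020 + 7 days = Jun 4 2020.
Next gap: 8 days. Jun 4 2020 + 8 days = Jun 12 2020.
Next gap: 9 days. Jun 12 2020 + 9 days = Jun 21 2020.
Next gap: 10 days. Jun 21 2020 + 10 days = Jul 1 2020.
Next gap: 11 days. Jul 1 2020 + 11 days = Jul 12 2020.

Jul 12 2020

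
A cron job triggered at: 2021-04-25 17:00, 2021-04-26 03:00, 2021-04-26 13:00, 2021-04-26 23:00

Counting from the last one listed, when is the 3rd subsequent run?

2021-04-28 05:00

Spacing: 10, 10, 10 h — constant 10 h.
2021-04-26 23:00 + 10 h = 2021-04-27 09:00.
2021-04-27 09:00 + 10 h = 2021-04-27 19:00.
2021-04-27 19:00 + 10 h = 2021-04-28 05:00.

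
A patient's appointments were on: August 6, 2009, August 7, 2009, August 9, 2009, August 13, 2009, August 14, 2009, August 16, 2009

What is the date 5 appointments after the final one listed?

Every event lands on a Thursday or Friday or Sunday (gaps cycle 1, 2, 4, 1, 2).
So the schedule is: every Thursday, Friday and Sunday.
The following Thursday is August 20, 2009.
Next Friday: August 21, 2009.
Next Sunday: August 23, 2009.
Next Thursday: August 27, 2009.
Next Friday: August 28, 2009.

August 28, 2009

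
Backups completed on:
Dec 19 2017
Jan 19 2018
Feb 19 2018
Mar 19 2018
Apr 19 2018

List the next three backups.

May 19 2018, Jun 19 2018, Jul 19 2018

The day-of-month is always 19 (31, 31, 28, 31 days between events).
So this recurs on the 19th of each month.
May 2018: May 19 2018.
Next: June 2018 → Jun 19 2018.
July 2018: Jul 19 2018.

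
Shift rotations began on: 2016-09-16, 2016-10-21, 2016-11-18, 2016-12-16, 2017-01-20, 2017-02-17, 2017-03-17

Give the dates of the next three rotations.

All dates are Fridays, 35, 28, 28, 35, 28, 28 days apart.
Specifically, the 3rd Friday of each month.
April 2017 — 3rd Friday is 2017-04-21.
May 2017 — 3rd Friday is 2017-05-19.
June 2017 — 3rd Friday is 2017-06-16.

2017-04-21, 2017-05-19, 2017-06-16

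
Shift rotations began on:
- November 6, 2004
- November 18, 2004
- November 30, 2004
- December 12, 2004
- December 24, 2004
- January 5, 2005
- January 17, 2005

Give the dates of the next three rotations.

January 29, 2005; February 10, 2005; February 22, 2005

The spacing is 12, 12, 12, 12, 12, 12 days — always 12 days.
January 17, 2005 + 12 days = January 29, 2005.
January 29, 2005 + 12 days = February 10, 2005.
February 10, 2005 + 12 days = February 22, 2005.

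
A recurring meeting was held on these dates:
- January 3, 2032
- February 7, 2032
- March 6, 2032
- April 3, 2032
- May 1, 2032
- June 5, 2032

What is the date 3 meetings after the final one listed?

September 4, 2032

All dates are Saturdays, 35, 28, 28, 28, 35 days apart.
Specifically, the 1st Saturday of each month.
1st Saturday of July 2032: July 3, 2032.
August 2032 — 1st Saturday is August 7, 2032.
September 2032 — 1st Saturday is September 4, 2032.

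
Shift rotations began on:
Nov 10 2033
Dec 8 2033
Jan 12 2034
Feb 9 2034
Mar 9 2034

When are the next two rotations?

Gaps: 28, 35, 28, 28 days — a mix of 28 and 35. Every date is a Thursday.
Each is the 2nd Thursday of its month.
April 2034 — 2nd Thursday is Apr 13 2034.
2nd Thursday of May 2034: May 11 2034.

Apr 13 2034, May 11 2034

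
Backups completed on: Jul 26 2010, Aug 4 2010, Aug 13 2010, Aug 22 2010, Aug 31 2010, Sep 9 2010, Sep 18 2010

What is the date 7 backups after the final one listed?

Nov 20 2010

Gaps between consecutive events: 9, 9, 9, 9, 9, 9 days — a constant 9-day interval.
Sep 18 2010 + 9 days = Sep 27 2010.
Sep 27 2010 + 9 days = Oct 6 2010.
Oct 6 2010 + 9 days = Oct 15 2010.
Oct 15 2010 + 9 days = Oct 24 2010.
Oct 24 2010 + 9 days = Nov 2 2010.
Nov 2 2010 + 9 days = Nov 11 2010.
Nov 11 2010 + 9 days = Nov 20 2010.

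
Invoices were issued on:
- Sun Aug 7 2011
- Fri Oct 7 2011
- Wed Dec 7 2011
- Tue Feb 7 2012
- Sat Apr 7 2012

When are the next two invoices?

Thu Jun 7 2012, Tue Aug 7 2012

The day-of-month is always 7 (61, 61, 62, 60 days between events).
So this recurs on the 7th of every 2 months.
Next: June 2012 → Thu Jun 7 2012.
Next: August 2012 → Tue Aug 7 2012.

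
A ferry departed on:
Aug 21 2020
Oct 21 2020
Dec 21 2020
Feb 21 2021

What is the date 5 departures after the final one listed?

Gaps: 61, 61, 62 days — not constant. Every event is on the 21st of the month.
Pattern: the 21st of every 2 months.
Next: April 2021 → Apr 21 2021.
Next: June 2021 → Jun 21 2021.
August 2021: Aug 21 2021.
October 2021: Oct 21 2021.
December 2021: Dec 21 2021.

Dec 21 2021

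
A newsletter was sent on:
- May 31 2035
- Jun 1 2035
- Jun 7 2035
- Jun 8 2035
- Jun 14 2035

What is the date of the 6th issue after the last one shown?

Jul 5 2035

Gaps: 1, 6, 1, 6 days — not constant, but cyclic with period 2.
The events fall on every Thursday and Friday.
The following Friday is Jun 15 2035.
The following Thursday is Jun 21 2035.
Next Friday: Jun 22 2035.
Next Thursday: Jun 28 2035.
Next Friday: Jun 29 2035.
Next Thursday: Jul 5 2035.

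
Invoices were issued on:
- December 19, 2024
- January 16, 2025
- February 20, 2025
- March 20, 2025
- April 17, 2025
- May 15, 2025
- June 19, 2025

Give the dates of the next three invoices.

These are Thursdays at 28- or 35-day spacing (28, 35, 28, 28, 28, 35).
The pattern: 3rd Thursday of the month.
3rd Thursday of July 2025: July 17, 2025.
August 2025 — 3rd Thursday is August 21, 2025.
3rd Thursday of September 2025: September 18, 2025.

July 17, 2025; August 21, 2025; September 18, 2025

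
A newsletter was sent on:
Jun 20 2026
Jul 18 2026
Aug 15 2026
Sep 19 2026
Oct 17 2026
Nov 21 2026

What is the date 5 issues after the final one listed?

Apr 17 2027

All dates are Saturdays, 28, 28, 35, 28, 35 days apart.
Specifically, the 3rd Saturday of each month.
3rd Saturday of December 2026: Dec 19 2026.
January 2027 — 3rd Saturday is Jan 16 2027.
3rd Saturday of February 2027: Feb 20 2027.
March 2027 — 3rd Saturday is Mar 20 2027.
3rd Saturday of April 2027: Apr 17 2027.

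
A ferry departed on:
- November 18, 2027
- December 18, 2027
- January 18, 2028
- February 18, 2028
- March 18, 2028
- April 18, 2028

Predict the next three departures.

May 18, 2028; June 18, 2028; July 18, 2028

The day-of-month is always 18 (30, 31, 31, 29, 31 days between events).
So this recurs on the 18th of each month.
Next: May 2028 → May 18, 2028.
Next: June 2028 → June 18, 2028.
Next: July 2028 → July 18, 2028.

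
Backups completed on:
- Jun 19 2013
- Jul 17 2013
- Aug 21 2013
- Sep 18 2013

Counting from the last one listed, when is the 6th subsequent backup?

Mar 19 2014

Gaps: 28, 35, 28 days — a mix of 28 and 35. Every date is a Wednesday.
Each is the 3rd Wednesday of its month.
October 2013 — 3rd Wednesday is Oct 16 2013.
3rd Wednesday of November 2013: Nov 20 2013.
3rd Wednesday of December 2013: Dec 18 2013.
3rd Wednesday of January 2014: Jan 15 2014.
3rd Wednesday of February 2014: Feb 19 2014.
March 2014 — 3rd Wednesday is Mar 19 2014.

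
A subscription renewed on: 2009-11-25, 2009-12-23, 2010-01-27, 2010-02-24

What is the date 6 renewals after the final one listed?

2010-08-25

All dates are Wednesdays, 28, 35, 28 days apart.
Specifically, the 4th Wednesday of each month.
4th Wednesday of March 2010: 2010-03-24.
4th Wednesday of April 2010: 2010-04-28.
4th Wednesday of May 2010: 2010-05-26.
June 2010 — 4th Wednesday is 2010-06-23.
4th Wednesday of July 2010: 2010-07-28.
August 2010 — 4th Wednesday is 2010-08-25.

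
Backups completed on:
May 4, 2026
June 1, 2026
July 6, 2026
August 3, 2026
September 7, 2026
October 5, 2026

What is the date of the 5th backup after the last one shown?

Gaps: 28, 35, 28, 35, 28 days — a mix of 28 and 35. Every date is a Monday.
Each is the 1st Monday of its month.
November 2026 — 1st Monday is November 2, 2026.
December 2026 — 1st Monday is December 7, 2026.
January 2027 — 1st Monday is January 4, 2027.
February 2027 — 1st Monday is February 1, 2027.
March 2027 — 1st Monday is March 1, 2027.

March 1, 2027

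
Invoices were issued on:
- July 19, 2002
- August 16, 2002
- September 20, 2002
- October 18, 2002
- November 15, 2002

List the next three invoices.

All dates are Fridays, 28, 35, 28, 28 days apart.
Specifically, the 3rd Friday of each month.
3rd Friday of December 2002: December 20, 2002.
3rd Friday of January 2003: January 17, 2003.
3rd Friday of February 2003: February 21, 2003.

December 20, 2002; January 17, 2003; February 21, 2003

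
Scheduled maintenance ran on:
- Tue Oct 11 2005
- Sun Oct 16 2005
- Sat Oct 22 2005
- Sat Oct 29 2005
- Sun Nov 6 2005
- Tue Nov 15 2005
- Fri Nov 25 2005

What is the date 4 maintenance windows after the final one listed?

The spacing grows by 1 each time: 5, 6, 7, 8, 9, 10 days.
Next gap: 11 days. Fri Nov 25 2005 + 11 days = Tue Dec 6 2005.
Next gap: 12 days. Tue Dec 6 2005 + 12 days = Sun Dec 18 2005.
Next gap: 13 days. Sun Dec 18 2005 + 13 days = Sat Dec 31 2005.
Next gap: 14 days. Sat Dec 31 2005 + 14 days = Sat Jan 14 2006.

Sat Jan 14 2006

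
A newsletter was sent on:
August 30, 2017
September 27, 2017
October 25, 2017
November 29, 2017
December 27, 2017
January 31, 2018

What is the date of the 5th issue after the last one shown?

June 27, 2018

All Wednesdays; the gaps (28, 28, 35, 28, 35) vary with month length.
This is the last Wednesday of each month.
February 2018 ends with Wednesday February 28, 2018.
March 2018 ends with Wednesday March 28, 2018.
April 2018 ends with Wednesday April 25, 2018.
Last Wednesday of May 2018: May 30, 2018.
June 2018 ends with Wednesday June 27, 2018.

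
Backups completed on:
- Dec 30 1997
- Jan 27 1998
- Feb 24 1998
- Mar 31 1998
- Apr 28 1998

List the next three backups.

May 26 1998, Jun 30 1998, Jul 28 1998

All Tuesdays; the gaps (28, 28, 35, 28) vary with month length.
This is the last Tuesday of each month.
May 1998 ends with Tuesday May 26 1998.
Last Tuesday of June 1998: Jun 30 1998.
July 1998 ends with Tuesday Jul 28 1998.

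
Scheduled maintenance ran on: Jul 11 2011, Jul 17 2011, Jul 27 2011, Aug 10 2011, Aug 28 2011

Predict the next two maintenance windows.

Sep 19 2011, Oct 15 2011

Gaps: 6, 10, 14, 18 days — each gap is 4 larger than the previous one.
Next gap: 22 days. Aug 28 2011 + 22 days = Sep 19 2011.
Next gap: 26 days. Sep 19 2011 + 26 days = Oct 15 2011.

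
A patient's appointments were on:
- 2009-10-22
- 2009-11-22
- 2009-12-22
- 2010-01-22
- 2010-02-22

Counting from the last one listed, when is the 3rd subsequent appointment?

Each date is the 22nd; the gaps (31, 30, 31, 31) track the month lengths.
The rule is the 22nd of each month.
Next: March 2010 → 2010-03-22.
April 2010: 2010-04-22.
May 2010: 2010-05-22.

2010-05-22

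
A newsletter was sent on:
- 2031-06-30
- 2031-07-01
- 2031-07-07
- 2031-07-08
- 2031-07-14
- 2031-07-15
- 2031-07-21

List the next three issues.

2031-07-22, 2031-07-28, 2031-07-29

Gaps: 1, 6, 1, 6, 1, 6 days — not constant, but cyclic with period 2.
The events fall on every Monday and Tuesday.
The following Tuesday is 2031-07-22.
Next Monday: 2031-07-28.
Next Tuesday: 2031-07-29.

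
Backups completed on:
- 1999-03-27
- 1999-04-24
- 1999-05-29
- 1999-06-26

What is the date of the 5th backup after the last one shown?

1999-11-27

These are Saturdays with 28, 35, 28-day gaps.
Each is the final Saturday of its month — 1999-05-29 is past the 28th, so '4th Saturday' doesn't fit.
Last Saturday of July 1999: 1999-07-31.
Last Saturday of August 1999: 1999-08-28.
Last Saturday of September 1999: 1999-09-25.
October 1999 ends with Saturday 1999-10-30.
November 1999 ends with Saturday 1999-11-27.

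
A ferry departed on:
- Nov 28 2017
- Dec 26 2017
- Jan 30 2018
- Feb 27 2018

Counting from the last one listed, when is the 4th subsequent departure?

These are Tuesdays with 28, 35, 28-day gaps.
Each is the final Tuesday of its month — Jan 30 2018 is past the 28th, so '4th Tuesday' doesn't fit.
March 2018 ends with Tuesday Mar 27 2018.
April 2018 ends with Tuesday Apr 24 2018.
Last Tuesday of May 2018: May 29 2018.
Last Tuesday of June 2018: Jun 26 2018.

Jun 26 2018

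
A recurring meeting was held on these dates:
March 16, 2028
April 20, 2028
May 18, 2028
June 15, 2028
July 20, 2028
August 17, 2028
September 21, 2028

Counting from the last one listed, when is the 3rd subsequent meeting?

These are Thursdays at 28- or 35-day spacing (35, 28, 28, 35, 28, 35).
The pattern: 3rd Thursday of the month.
October 2028 — 3rd Thursday is October 19, 2028.
3rd Thursday of November 2028: November 16, 2028.
3rd Thursday of December 2028: December 21, 2028.

December 21, 2028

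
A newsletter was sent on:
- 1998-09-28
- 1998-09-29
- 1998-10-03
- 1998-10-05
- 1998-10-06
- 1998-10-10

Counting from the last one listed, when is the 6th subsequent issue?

The gap pattern 1, 4, 2, 1, 4 repeats every 3 events.
These are the Mondays, Tuesdays and Saturdays of each week.
The following Monday is 1998-10-12.
The following Tuesday is 1998-10-13.
The following Saturday is 1998-10-17.
The following Monday is 1998-10-19.
The following Tuesday is 1998-10-20.
Next Saturday: 1998-10-24.

1998-10-24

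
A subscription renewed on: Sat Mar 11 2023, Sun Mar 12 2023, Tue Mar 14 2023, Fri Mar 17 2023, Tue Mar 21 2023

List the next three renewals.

The spacing grows by 1 each time: 1, 2, 3, 4 days.
Next gap: 5 days. Tue Mar 21 2023 + 5 days = Sun Mar 26 2023.
Next gap: 6 days. Sun Mar 26 2023 + 6 days = Sat Apr 1 2023.
Next gap: 7 days. Sat Apr 1 2023 + 7 days = Sat Apr 8 2023.

Sun Mar 26 2023, Sat Apr 1 2023, Sat Apr 8 2023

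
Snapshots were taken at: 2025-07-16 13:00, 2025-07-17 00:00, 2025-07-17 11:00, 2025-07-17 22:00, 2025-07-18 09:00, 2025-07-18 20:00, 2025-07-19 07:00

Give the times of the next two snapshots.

Spacing: 11, 11, 11, 11, 11, 11 h — constant 11 h.
2025-07-19 07:00 + 11 h = 2025-07-19 18:00.
2025-07-19 18:00 + 11 h = 2025-07-20 05:00.

2025-07-19 18:00, 2025-07-20 05:00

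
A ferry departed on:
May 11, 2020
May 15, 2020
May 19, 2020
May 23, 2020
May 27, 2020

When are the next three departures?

May 31, 2020; June 4, 2020; June 8, 2020

Gaps between consecutive events: 4, 4, 4, 4 days — a constant 4-day interval.
May 27, 2020 + 4 days = May 31, 2020.
May 31, 2020 + 4 days = June 4, 2020.
June 4, 2020 + 4 days = June 8, 2020.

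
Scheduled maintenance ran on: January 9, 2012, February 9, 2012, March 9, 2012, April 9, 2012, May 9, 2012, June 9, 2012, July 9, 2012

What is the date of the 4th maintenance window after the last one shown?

Gaps: 31, 29, 31, 30, 31, 30 days — not constant. Every event is on the 9th of the month.
Pattern: the 9th of each month.
August 2012: August 9, 2012.
September 2012: September 9, 2012.
Next: October 2012 → October 9, 2012.
Next: November 2012 → November 9, 2012.

November 9, 2012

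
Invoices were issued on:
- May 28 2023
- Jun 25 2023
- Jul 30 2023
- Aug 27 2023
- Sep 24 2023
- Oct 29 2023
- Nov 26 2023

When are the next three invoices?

Dec 31 2023, Jan 28 2024, Feb 25 2024

Every date is a Sunday; gaps 28, 35, 28, 28, 35, 28 days.
Each is the last Sunday of its month (at least one falls on the 29th or later, ruling out '4th Sunday').
Last Sunday of December 2023: Dec 31 2023.
January 2024 ends with Sunday Jan 28 2024.
Last Sunday of February 2024: Feb 25 2024.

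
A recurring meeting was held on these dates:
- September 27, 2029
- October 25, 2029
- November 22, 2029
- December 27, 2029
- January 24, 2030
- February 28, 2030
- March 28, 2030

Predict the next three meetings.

April 25, 2030; May 23, 2030; June 27, 2030

Gaps: 28, 28, 35, 28, 35, 28 days — a mix of 28 and 35. Every date is a Thursday.
Each is the 4th Thursday of its month.
April 2030 — 4th Thursday is April 25, 2030.
May 2030 — 4th Thursday is May 23, 2030.
4th Thursday of June 2030: June 27, 2030.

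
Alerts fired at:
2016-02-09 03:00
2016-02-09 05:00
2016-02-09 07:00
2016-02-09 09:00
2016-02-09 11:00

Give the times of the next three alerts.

2016-02-09 13:00, 2016-02-09 15:00, 2016-02-09 17:00

Gaps: 2, 2, 2, 2 hours — each event is 2 hours after the previous one.
2016-02-09 11:00 + 2 h = 2016-02-09 13:00.
2016-02-09 13:00 + 2 h = 2016-02-09 15:00.
2016-02-09 15:00 + 2 h = 2016-02-09 17:00.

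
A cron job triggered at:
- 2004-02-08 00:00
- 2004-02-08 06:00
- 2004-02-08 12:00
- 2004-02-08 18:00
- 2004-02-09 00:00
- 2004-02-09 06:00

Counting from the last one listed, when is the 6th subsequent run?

The interval is a steady 6 hours (6, 6, 6, 6, 6).
2004-02-09 06:00 + 6 h = 2004-02-09 12:00.
2004-02-09 12:00 + 6 h = 2004-02-09 18:00.
2004-02-09 18:00 + 6 h = 2004-02-10 00:00.
2004-02-10 00:00 + 6 h = 2004-02-10 06:00.
2004-02-10 06:00 + 6 h = 2004-02-10 12:00.
2004-02-10 12:00 + 6 h = 2004-02-10 18:00.

2004-02-10 18:00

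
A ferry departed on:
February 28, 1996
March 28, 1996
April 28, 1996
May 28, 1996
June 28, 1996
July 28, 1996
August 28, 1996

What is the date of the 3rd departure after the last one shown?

November 28, 1996

Each date is the 28th; the gaps (29, 31, 30, 31, 30, 31) track the month lengths.
The rule is the 28th of each month.
Next: September 1996 → September 28, 1996.
Next: October 1996 → October 28, 1996.
November 1996: November 28, 1996.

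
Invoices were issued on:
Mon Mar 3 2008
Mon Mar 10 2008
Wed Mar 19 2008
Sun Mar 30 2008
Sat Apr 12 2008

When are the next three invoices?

Gaps: 7, 9, 11, 13 days — each gap is 2 larger than the previous one.
Next gap: 15 days. Sat Apr 12 2008 + 15 days = Sun Apr 27 2008.
Next gap: 17 days. Sun Apr 27 2008 + 17 days = Wed May 14 2008.
Next gap: 19 days. Wed May 14 2008 + 19 days = Mon Jun 2 2008.

Sun Apr 27 2008, Wed May 14 2008, Mon Jun 2 2008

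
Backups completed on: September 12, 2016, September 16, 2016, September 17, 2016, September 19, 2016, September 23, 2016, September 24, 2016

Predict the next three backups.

The gap pattern 4, 1, 2, 4, 1 repeats every 3 events.
These are the Mondays, Fridays and Saturdays of each week.
Next Monday: September 26, 2016.
The following Friday is September 30, 2016.
Next Saturday: October 1, 2016.

September 26, 2016; September 30, 2016; October 1, 2016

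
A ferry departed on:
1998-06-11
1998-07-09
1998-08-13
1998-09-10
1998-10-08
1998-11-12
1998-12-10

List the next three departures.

All dates are Thursdays, 28, 35, 28, 28, 35, 28 days apart.
Specifically, the 2nd Thursday of each month.
January 1999 — 2nd Thursday is 1999-01-14.
February 1999 — 2nd Thursday is 1999-02-11.
March 1999 — 2nd Thursday is 1999-03-11.

1999-01-14, 1999-02-11, 1999-03-11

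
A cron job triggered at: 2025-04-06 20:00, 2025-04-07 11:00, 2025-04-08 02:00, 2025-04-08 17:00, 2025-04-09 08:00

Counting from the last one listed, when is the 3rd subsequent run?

2025-04-11 05:00

Gaps: 15, 15, 15, 15 hours — each event is 15 hours after the previous one.
2025-04-09 08:00 + 15 h = 2025-04-09 23:00.
2025-04-09 23:00 + 15 h = 2025-04-10 14:00.
2025-04-10 14:00 + 15 h = 2025-04-11 05:00.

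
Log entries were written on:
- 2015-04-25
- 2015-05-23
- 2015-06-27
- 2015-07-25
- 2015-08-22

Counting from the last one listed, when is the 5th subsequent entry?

All dates are Saturdays, 28, 35, 28, 28 days apart.
Specifically, the 4th Saturday of each month.
September 2015 — 4th Saturday is 2015-09-26.
4th Saturday of October 2015: 2015-10-24.
November 2015 — 4th Saturday is 2015-11-28.
4th Saturday of December 2015: 2015-12-26.
January 2016 — 4th Saturday is 2016-01-23.

2016-01-23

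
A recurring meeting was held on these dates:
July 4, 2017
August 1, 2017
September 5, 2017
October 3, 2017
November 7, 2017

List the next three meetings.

December 5, 2017; January 2, 2018; February 6, 2018

Gaps: 28, 35, 28, 35 days — a mix of 28 and 35. Every date is a Tuesday.
Each is the 1st Tuesday of its month.
1st Tuesday of December 2017: December 5, 2017.
January 2018 — 1st Tuesday is January 2, 2018.
1st Tuesday of February 2018: February 6, 2018.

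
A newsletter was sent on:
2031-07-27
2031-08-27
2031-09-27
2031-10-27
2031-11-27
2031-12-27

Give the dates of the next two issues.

2032-01-27, 2032-02-27

Each date is the 27th; the gaps (31, 31, 30, 31, 30) track the month lengths.
The rule is the 27th of each month.
Next: January 2032 → 2032-01-27.
February 2032: 2032-02-27.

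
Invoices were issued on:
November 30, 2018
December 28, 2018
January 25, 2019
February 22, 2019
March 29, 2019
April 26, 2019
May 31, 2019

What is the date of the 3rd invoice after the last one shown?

These are Fridays with 28, 28, 28, 35, 28, 35-day gaps.
Each is the final Friday of its month — November 30, 2018 is past the 28th, so '4th Friday' doesn't fit.
Last Friday of June 2019: June 28, 2019.
July 2019 ends with Friday July 26, 2019.
August 2019 ends with Friday August 30, 2019.

August 30, 2019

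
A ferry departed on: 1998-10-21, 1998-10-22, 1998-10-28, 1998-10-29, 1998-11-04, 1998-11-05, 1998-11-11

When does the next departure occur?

The gap pattern 1, 6, 1, 6, 1, 6 repeats every 2 events.
These are the Wednesdays and Thursdays of each week.
Next Thursday: 1998-11-12.

1998-11-12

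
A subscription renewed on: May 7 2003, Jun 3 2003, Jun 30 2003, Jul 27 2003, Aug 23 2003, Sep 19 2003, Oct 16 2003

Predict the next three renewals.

Nov 12 2003, Dec 9 2003, Jan 5 2004

The spacing is 27, 27, 27, 27, 27, 27 days — always 27 days.
Oct 16 2003 + 27 days = Nov 12 2003.
Nov 12 2003 + 27 days = Dec 9 2003.
Dec 9 2003 + 27 days = Jan 5 2004.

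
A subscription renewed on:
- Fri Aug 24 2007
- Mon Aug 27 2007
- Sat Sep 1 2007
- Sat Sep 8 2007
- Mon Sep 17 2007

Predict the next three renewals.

Fri Sep 28 2007, Thu Oct 11 2007, Fri Oct 26 2007

Gaps: 3, 5, 7, 9 days — each gap is 2 larger than the previous one.
Next gap: 11 days. Mon Sep 17 2007 + 11 days = Fri Sep 28 2007.
Next gap: 13 days. Fri Sep 28 2007 + 13 days = Thu Oct 11 2007.
Next gap: 15 days. Thu Oct 11 2007 + 15 days = Fri Oct 26 2007.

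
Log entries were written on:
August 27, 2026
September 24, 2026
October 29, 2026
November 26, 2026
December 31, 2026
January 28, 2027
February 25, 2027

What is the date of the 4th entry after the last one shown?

June 24, 2027

Every date is a Thursday; gaps 28, 35, 28, 35, 28, 28 days.
Each is the last Thursday of its month (at least one falls on the 29th or later, ruling out '4th Thursday').
March 2027 ends with Thursday March 25, 2027.
Last Thursday of April 2027: April 29, 2027.
Last Thursday of May 2027: May 27, 2027.
June 2027 ends with Thursday June 24, 2027.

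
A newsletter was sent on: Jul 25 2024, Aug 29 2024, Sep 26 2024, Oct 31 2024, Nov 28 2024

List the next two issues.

These are Thursdays with 35, 28, 35, 28-day gaps.
Each is the final Thursday of its month — Aug 29 2024 is past the 28th, so '4th Thursday' doesn't fit.
December 2024 ends with Thursday Dec 26 2024.
January 2025 ends with Thursday Jan 30 2025.

Dec 26 2024, Jan 30 2025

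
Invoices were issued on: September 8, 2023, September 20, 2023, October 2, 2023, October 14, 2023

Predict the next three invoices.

October 26, 2023; November 7, 2023; November 19, 2023

The spacing is 12, 12, 12 days — always 12 days.
October 14, 2023 + 12 days = October 26, 2023.
October 26, 2023 + 12 days = November 7, 2023.
November 7, 2023 + 12 days = November 19, 2023.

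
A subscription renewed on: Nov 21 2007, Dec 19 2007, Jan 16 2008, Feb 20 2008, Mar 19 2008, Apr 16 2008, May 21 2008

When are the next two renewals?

Jun 18 2008, Jul 16 2008

All dates are Wednesdays, 28, 28, 35, 28, 28, 35 days apart.
Specifically, the 3rd Wednesday of each month.
June 2008 — 3rd Wednesday is Jun 18 2008.
July 2008 — 3rd Wednesday is Jul 16 2008.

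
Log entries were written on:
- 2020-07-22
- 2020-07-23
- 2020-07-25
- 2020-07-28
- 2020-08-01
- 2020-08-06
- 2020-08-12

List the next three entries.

Gaps: 1, 2, 3, 4, 5, 6 days — each gap is 1 larger than the previous one.
Next gap: 7 days. 2020-08-12 + 7 days = 2020-08-19.
Next gap: 8 days. 2020-08-19 + 8 days = 2020-08-27.
Next gap: 9 days. 2020-08-27 + 9 days = 2020-09-05.

2020-08-19, 2020-08-27, 2020-09-05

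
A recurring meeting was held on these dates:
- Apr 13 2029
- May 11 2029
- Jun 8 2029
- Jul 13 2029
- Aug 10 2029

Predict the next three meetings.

These are Fridays at 28- or 35-day spacing (28, 28, 35, 28).
The pattern: 2nd Friday of the month.
2nd Friday of September 2029: Sep 14 2029.
2nd Friday of October 2029: Oct 12 2029.
2nd Friday of November 2029: Nov 9 2029.

Sep 14 2029, Oct 12 2029, Nov 9 2029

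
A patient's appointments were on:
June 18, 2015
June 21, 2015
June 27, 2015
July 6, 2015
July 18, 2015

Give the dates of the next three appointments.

The spacing grows by 3 each time: 3, 6, 9, 12 days.
Next gap: 15 days. July 18, 2015 + 15 days = August 2, 2015.
Next gap: 18 days. August 2, 2015 + 18 days = August 20, 2015.
Next gap: 21 days. August 20, 2015 + 21 days = September 10, 2015.

August 2, 2015; August 20, 2015; September 10, 2015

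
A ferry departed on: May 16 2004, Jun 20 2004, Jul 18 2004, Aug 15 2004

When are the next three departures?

Sep 19 2004, Oct 17 2004, Nov 21 2004

These are Sundays at 28- or 35-day spacing (35, 28, 28).
The pattern: 3rd Sunday of the month.
3rd Sunday of September 2004: Sep 19 2004.
October 2004 — 3rd Sunday is Oct 17 2004.
3rd Sunday of November 2004: Nov 21 2004.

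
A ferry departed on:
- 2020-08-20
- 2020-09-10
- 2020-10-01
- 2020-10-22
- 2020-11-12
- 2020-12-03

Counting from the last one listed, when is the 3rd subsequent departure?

2021-02-04

Gaps between consecutive events: 21, 21, 21, 21, 21 days — a constant 21-day interval.
2020-12-03 + 21 days = 2020-12-24.
2020-12-24 + 21 days = 2021-01-14.
2021-01-14 + 21 days = 2021-02-04.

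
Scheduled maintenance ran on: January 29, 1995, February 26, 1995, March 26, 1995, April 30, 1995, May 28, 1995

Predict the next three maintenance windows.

June 25, 1995; July 30, 1995; August 27, 1995

All Sundays; the gaps (28, 28, 35, 28) vary with month length.
This is the last Sunday of each month.
June 1995 ends with Sunday June 25, 1995.
July 1995 ends with Sunday July 30, 1995.
August 1995 ends with Sunday August 27, 1995.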